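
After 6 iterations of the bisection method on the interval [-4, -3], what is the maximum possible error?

Bisection error bound: |error| ≤ (b-a)/2^n
|error| ≤ (-3 - (-4))/2^6 = 1/2^6
|error| ≤ 0.0156250000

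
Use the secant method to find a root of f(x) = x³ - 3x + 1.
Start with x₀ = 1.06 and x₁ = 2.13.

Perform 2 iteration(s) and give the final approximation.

f(x) = x³ - 3x + 1
x₀ = 1.06, x₁ = 2.13

Secant formula: x_{n+1} = x_n - f(x_n)(x_n - x_{n-1})/(f(x_n) - f(x_{n-1}))

Iteration 1:
  f(1.060000) = -0.988984
  f(2.130000) = 4.273597
  x_2 = 2.130000 - 4.273597×(2.130000 - 1.060000)/(4.273597 - (-0.988984))
       = 1.261082
Iteration 2:
  f(2.130000) = 4.273597
  f(1.261082) = -0.777711
  x_3 = 1.261082 - (-0.777711)×(1.261082 - 2.130000)/(-0.777711 - 4.273597)
       = 1.394863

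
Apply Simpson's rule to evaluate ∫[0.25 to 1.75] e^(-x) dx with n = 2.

f(x) = e^(-x)
a = 0.25, b = 1.75, n = 2
h = (b - a)/n = 0.750000

Simpson's rule: (h/3)[f(x₀) + 4f(x₁) + 2f(x₂) + ... + f(xₙ)]

x_0 = 0.2500, f(x_0) = 0.778801, coefficient = 1
x_1 = 1.0000, f(x_1) = 0.367879, coefficient = 4
x_2 = 1.7500, f(x_2) = 0.173774, coefficient = 1

I ≈ (0.750000/3) × 2.424092 = 0.606023
Exact value: 0.605027
Error: 0.000996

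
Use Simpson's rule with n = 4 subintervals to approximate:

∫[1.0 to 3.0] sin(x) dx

f(x) = sin(x)
a = 1.0, b = 3.0, n = 4
h = (b - a)/n = 0.500000

Simpson's rule: (h/3)[f(x₀) + 4f(x₁) + 2f(x₂) + ... + f(xₙ)]

x_0 = 1.0000, f(x_0) = 0.841471, coefficient = 1
x_1 = 1.5000, f(x_1) = 0.997495, coefficient = 4
x_2 = 2.0000, f(x_2) = 0.909297, coefficient = 2
x_3 = 2.5000, f(x_3) = 0.598472, coefficient = 4
x_4 = 3.0000, f(x_4) = 0.141120, coefficient = 1

I ≈ (0.500000/3) × 9.185054 = 1.530842
Exact value: 1.530295
Error: 0.000548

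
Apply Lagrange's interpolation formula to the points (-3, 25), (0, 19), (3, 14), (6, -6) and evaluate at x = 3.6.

Lagrange interpolation formula:
P(x) = Σ yᵢ × Lᵢ(x)
where Lᵢ(x) = Π_{j≠i} (x - xⱼ)/(xᵢ - xⱼ)

L_0(3.6) = (3.6 - 0)/(-3 - 0) × (3.6 - 3)/(-3 - 3) × (3.6 - 6)/(-3 - 6) = 0.032000
L_1(3.6) = (3.6 - (-3))/(0 - (-3)) × (3.6 - 3)/(0 - 3) × (3.6 - 6)/(0 - 6) = -0.176000
L_2(3.6) = (3.6 - (-3))/(3 - (-3)) × (3.6 - 0)/(3 - 0) × (3.6 - 6)/(3 - 6) = 1.056000
L_3(3.6) = (3.6 - (-3))/(6 - (-3)) × (3.6 - 0)/(6 - 0) × (3.6 - 3)/(6 - 3) = 0.088000

P(3.6) = 25×L_0(3.6) + 19×L_1(3.6) + 14×L_2(3.6) + (-6)×L_3(3.6)
P(3.6) = 11.712000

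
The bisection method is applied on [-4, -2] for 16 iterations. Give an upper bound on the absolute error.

Bisection error bound: |error| ≤ (b-a)/2^n
|error| ≤ (-2 - (-4))/2^16 = 2/2^16
|error| ≤ 0.0000305176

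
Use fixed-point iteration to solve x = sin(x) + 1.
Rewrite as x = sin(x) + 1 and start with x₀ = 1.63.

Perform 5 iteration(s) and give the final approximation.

Equation: x = sin(x) + 1
Fixed-point form: x = sin(x) + 1
x₀ = 1.63

x_1 = g(1.630000) = 1.998248
x_2 = g(1.998248) = 1.910025
x_3 = g(1.910025) = 1.943012
x_4 = g(1.943012) = 1.931524
x_5 = g(1.931524) = 1.935640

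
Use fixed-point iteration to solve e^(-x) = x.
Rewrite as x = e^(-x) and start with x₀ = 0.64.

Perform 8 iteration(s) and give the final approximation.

Equation: e^(-x) = x
Fixed-point form: x = e^(-x)
x₀ = 0.64

x_1 = g(0.640000) = 0.527292
x_2 = g(0.527292) = 0.590201
x_3 = g(0.590201) = 0.554216
x_4 = g(0.554216) = 0.574523
x_5 = g(0.574523) = 0.562974
x_6 = g(0.562974) = 0.569513
x_7 = g(0.569513) = 0.565801
x_8 = g(0.565801) = 0.567905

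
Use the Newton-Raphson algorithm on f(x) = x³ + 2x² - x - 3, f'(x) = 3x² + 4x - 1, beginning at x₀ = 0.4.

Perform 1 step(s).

f(x) = x³ + 2x² - x - 3
f'(x) = 3x² + 4x - 1
x₀ = 0.4

Newton-Raphson formula: x_{n+1} = x_n - f(x_n)/f'(x_n)

Iteration 1:
  f(0.400000) = -3.016000
  f'(0.400000) = 1.080000
  x_1 = 0.400000 - (-3.016000)/1.080000 = 3.192593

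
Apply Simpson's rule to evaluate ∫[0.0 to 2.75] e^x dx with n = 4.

f(x) = e^x
a = 0.0, b = 2.75, n = 4
h = (b - a)/n = 0.687500

Simpson's rule: (h/3)[f(x₀) + 4f(x₁) + 2f(x₂) + ... + f(xₙ)]

x_0 = 0.0000, f(x_0) = 1.000000, coefficient = 1
x_1 = 0.6875, f(x_1) = 1.988737, coefficient = 4
x_2 = 1.3750, f(x_2) = 3.955077, coefficient = 2
x_3 = 2.0625, f(x_3) = 7.865609, coefficient = 4
x_4 = 2.7500, f(x_4) = 15.642632, coefficient = 1

I ≈ (0.687500/3) × 63.970172 = 14.659831
Exact value: 14.642632
Error: 0.017199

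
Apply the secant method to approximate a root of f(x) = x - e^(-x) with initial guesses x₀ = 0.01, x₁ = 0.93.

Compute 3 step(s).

f(x) = x - e^(-x)
x₀ = 0.01, x₁ = 0.93

Secant formula: x_{n+1} = x_n - f(x_n)(x_n - x_{n-1})/(f(x_n) - f(x_{n-1}))

Iteration 1:
  f(0.010000) = -0.980050
  f(0.930000) = 0.535446
  x_2 = 0.930000 - 0.535446×(0.930000 - 0.010000)/(0.535446 - (-0.980050))
       = 0.604951
Iteration 2:
  f(0.930000) = 0.535446
  f(0.604951) = 0.058850
  x_3 = 0.604951 - 0.058850×(0.604951 - 0.930000)/(0.058850 - 0.535446)
       = 0.564814
Iteration 3:
  f(0.604951) = 0.058850
  f(0.564814) = -0.003652
  x_4 = 0.564814 - (-0.003652)×(0.564814 - 0.604951)/(-0.003652 - 0.058850)
       = 0.567159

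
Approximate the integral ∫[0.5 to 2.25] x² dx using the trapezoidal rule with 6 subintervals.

f(x) = x²
a = 0.5, b = 2.25, n = 6
h = (b - a)/n = 0.291667

Trapezoidal rule: (h/2)[f(x₀) + 2f(x₁) + 2f(x₂) + ... + f(xₙ)]

x_0 = 0.5000, f(x_0) = 0.250000, coefficient = 1
x_1 = 0.7917, f(x_1) = 0.626736, coefficient = 2
x_2 = 1.0833, f(x_2) = 1.173611, coefficient = 2
x_3 = 1.3750, f(x_3) = 1.890625, coefficient = 2
x_4 = 1.6667, f(x_4) = 2.777778, coefficient = 2
x_5 = 1.9583, f(x_5) = 3.835069, coefficient = 2
x_6 = 2.2500, f(x_6) = 5.062500, coefficient = 1

I ≈ (0.291667/2) × 25.920139 = 3.780020
Exact value: 3.755208
Error: 0.024812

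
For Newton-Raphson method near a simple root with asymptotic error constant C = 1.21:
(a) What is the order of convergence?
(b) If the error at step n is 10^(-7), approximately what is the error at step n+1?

(a) Newton-Raphson has quadratic (order 2) convergence near simple roots.
    This means |e_{n+1}| ≈ C|e_n|².

(b) With |e_n| = 10^(-7) and C = 1.21:
    |e_{n+1}| ≈ 1.21 × (10^(-7))² = 1.21 × 10^(-14)

(a) 2 (quadratic); (b) |e_{n+1}| ≈ 1.210e-14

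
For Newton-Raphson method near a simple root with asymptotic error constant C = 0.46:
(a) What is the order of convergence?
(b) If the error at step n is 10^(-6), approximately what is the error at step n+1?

(a) Newton-Raphson has quadratic (order 2) convergence near simple roots.
    This means |e_{n+1}| ≈ C|e_n|².

(b) With |e_n| = 10^(-6) and C = 0.46:
    |e_{n+1}| ≈ 0.46 × (10^(-6))² = 0.46 × 10^(-12)

(a) 2 (quadratic); (b) |e_{n+1}| ≈ 4.600e-13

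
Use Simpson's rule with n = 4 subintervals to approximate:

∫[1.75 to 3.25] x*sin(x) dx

f(x) = x*sin(x)
a = 1.75, b = 3.25, n = 4
h = (b - a)/n = 0.375000

Simpson's rule: (h/3)[f(x₀) + 4f(x₁) + 2f(x₂) + ... + f(xₙ)]

x_0 = 1.7500, f(x_0) = 1.721975, coefficient = 1
x_1 = 2.1250, f(x_1) = 1.806930, coefficient = 4
x_2 = 2.5000, f(x_2) = 1.496180, coefficient = 2
x_3 = 2.8750, f(x_3) = 0.757407, coefficient = 4
x_4 = 3.2500, f(x_4) = -0.351634, coefficient = 1

I ≈ (0.375000/3) × 14.620049 = 1.827506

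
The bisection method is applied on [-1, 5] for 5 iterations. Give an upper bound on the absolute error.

Bisection error bound: |error| ≤ (b-a)/2^n
|error| ≤ (5 - (-1))/2^5 = 6/2^5
|error| ≤ 0.1875000000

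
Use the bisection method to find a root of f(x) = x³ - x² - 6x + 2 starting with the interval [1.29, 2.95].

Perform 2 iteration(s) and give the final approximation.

f(x) = x³ - x² - 6x + 2
Initial interval: [1.29, 2.95]

Iteration 1:
  c_1 = (1.290000 + 2.950000)/2 = 2.120000
  f(c_1) = f(2.120000) = -5.686272
  f(a) × f(c) ≥ 0, new interval: [2.120000, 2.950000]
Iteration 2:
  c_2 = (2.120000 + 2.950000)/2 = 2.535000
  f(c_2) = f(2.535000) = -3.345745
  f(a) × f(c) ≥ 0, new interval: [2.535000, 2.950000]

After 2 iteration(s), the approximation is c_2 = 2.535000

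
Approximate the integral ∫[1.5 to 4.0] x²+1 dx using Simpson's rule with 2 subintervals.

f(x) = x²+1
a = 1.5, b = 4.0, n = 2
h = (b - a)/n = 1.250000

Simpson's rule: (h/3)[f(x₀) + 4f(x₁) + 2f(x₂) + ... + f(xₙ)]

x_0 = 1.5000, f(x_0) = 3.250000, coefficient = 1
x_1 = 2.7500, f(x_1) = 8.562500, coefficient = 4
x_2 = 4.0000, f(x_2) = 17.000000, coefficient = 1

I ≈ (1.250000/3) × 54.500000 = 22.708333
Exact value: 22.708333
Error: 0.000000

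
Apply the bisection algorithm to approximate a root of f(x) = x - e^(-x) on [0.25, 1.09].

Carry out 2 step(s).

f(x) = x - e^(-x)
Initial interval: [0.25, 1.09]

Iteration 1:
  c_1 = (0.250000 + 1.090000)/2 = 0.670000
  f(c_1) = f(0.670000) = 0.158291
  f(a) × f(c) < 0, new interval: [0.250000, 0.670000]
Iteration 2:
  c_2 = (0.250000 + 0.670000)/2 = 0.460000
  f(c_2) = f(0.460000) = -0.171284
  f(a) × f(c) ≥ 0, new interval: [0.460000, 0.670000]

After 2 iteration(s), the approximation is c_2 = 0.460000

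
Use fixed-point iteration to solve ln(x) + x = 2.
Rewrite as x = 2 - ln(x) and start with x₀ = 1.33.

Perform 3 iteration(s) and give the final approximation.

Equation: ln(x) + x = 2
Fixed-point form: x = 2 - ln(x)
x₀ = 1.33

x_1 = g(1.330000) = 1.714821
x_2 = g(1.714821) = 1.460691
x_3 = g(1.460691) = 1.621090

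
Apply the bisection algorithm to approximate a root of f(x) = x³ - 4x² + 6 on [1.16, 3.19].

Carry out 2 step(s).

f(x) = x³ - 4x² + 6
Initial interval: [1.16, 3.19]

Iteration 1:
  c_1 = (1.160000 + 3.190000)/2 = 2.175000
  f(c_1) = f(2.175000) = -2.633391
  f(a) × f(c) < 0, new interval: [1.160000, 2.175000]
Iteration 2:
  c_2 = (1.160000 + 2.175000)/2 = 1.667500
  f(c_2) = f(1.667500) = -0.485647
  f(a) × f(c) < 0, new interval: [1.160000, 1.667500]

After 2 iteration(s), the approximation is c_2 = 1.667500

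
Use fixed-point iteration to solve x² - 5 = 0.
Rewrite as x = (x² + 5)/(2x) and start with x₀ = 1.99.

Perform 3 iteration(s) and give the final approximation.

Equation: x² - 5 = 0
Fixed-point form: x = (x² + 5)/(2x)
x₀ = 1.99

x_1 = g(1.990000) = 2.251281
x_2 = g(2.251281) = 2.236119
x_3 = g(2.236119) = 2.236068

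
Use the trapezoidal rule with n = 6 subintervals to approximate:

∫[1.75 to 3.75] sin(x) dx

f(x) = sin(x)
a = 1.75, b = 3.75, n = 6
h = (b - a)/n = 0.333333

Trapezoidal rule: (h/2)[f(x₀) + 2f(x₁) + 2f(x₂) + ... + f(xₙ)]

x_0 = 1.7500, f(x_0) = 0.983986, coefficient = 1
x_1 = 2.0833, f(x_1) = 0.871503, coefficient = 2
x_2 = 2.4167, f(x_2) = 0.663080, coefficient = 2
x_3 = 2.7500, f(x_3) = 0.381661, coefficient = 2
x_4 = 3.0833, f(x_4) = 0.058226, coefficient = 2
x_5 = 3.4167, f(x_5) = -0.271618, coefficient = 2
x_6 = 3.7500, f(x_6) = -0.571561, coefficient = 1

I ≈ (0.333333/2) × 3.818129 = 0.636355
Exact value: 0.642313
Error: 0.005958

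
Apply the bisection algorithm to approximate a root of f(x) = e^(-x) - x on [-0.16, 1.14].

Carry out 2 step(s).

f(x) = e^(-x) - x
Initial interval: [-0.16, 1.14]

Iteration 1:
  c_1 = (-0.160000 + 1.140000)/2 = 0.490000
  f(c_1) = f(0.490000) = 0.122626
  f(a) × f(c) ≥ 0, new interval: [0.490000, 1.140000]
Iteration 2:
  c_2 = (0.490000 + 1.140000)/2 = 0.815000
  f(c_2) = f(0.815000) = -0.372361
  f(a) × f(c) < 0, new interval: [0.490000, 0.815000]

After 2 iteration(s), the approximation is c_2 = 0.815000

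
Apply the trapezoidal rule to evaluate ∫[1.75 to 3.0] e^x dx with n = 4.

f(x) = e^x
a = 1.75, b = 3.0, n = 4
h = (b - a)/n = 0.312500

Trapezoidal rule: (h/2)[f(x₀) + 2f(x₁) + 2f(x₂) + ... + f(xₙ)]

x_0 = 1.7500, f(x_0) = 5.754603, coefficient = 1
x_1 = 2.0625, f(x_1) = 7.865609, coefficient = 2
x_2 = 2.3750, f(x_2) = 10.751013, coefficient = 2
x_3 = 2.6875, f(x_3) = 14.694893, coefficient = 2
x_4 = 3.0000, f(x_4) = 20.085537, coefficient = 1

I ≈ (0.312500/2) × 92.463170 = 14.447370
Exact value: 14.330934
Error: 0.116436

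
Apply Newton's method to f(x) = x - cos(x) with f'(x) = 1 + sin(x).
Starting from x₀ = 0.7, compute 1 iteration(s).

f(x) = x - cos(x)
f'(x) = 1 + sin(x)
x₀ = 0.7

Newton-Raphson formula: x_{n+1} = x_n - f(x_n)/f'(x_n)

Iteration 1:
  f(0.700000) = -0.064842
  f'(0.700000) = 1.644218
  x_1 = 0.700000 - (-0.064842)/1.644218 = 0.739436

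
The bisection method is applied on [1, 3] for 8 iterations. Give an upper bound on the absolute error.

Bisection error bound: |error| ≤ (b-a)/2^n
|error| ≤ (3 - 1)/2^8 = 2/2^8
|error| ≤ 0.0078125000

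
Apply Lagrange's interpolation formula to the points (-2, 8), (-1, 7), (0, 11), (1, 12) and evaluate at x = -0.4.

Lagrange interpolation formula:
P(x) = Σ yᵢ × Lᵢ(x)
where Lᵢ(x) = Π_{j≠i} (x - xⱼ)/(xᵢ - xⱼ)

L_0(-0.4) = (-0.4 - (-1))/(-2 - (-1)) × (-0.4 - 0)/(-2 - 0) × (-0.4 - 1)/(-2 - 1) = -0.056000
L_1(-0.4) = (-0.4 - (-2))/(-1 - (-2)) × (-0.4 - 0)/(-1 - 0) × (-0.4 - 1)/(-1 - 1) = 0.448000
L_2(-0.4) = (-0.4 - (-2))/(0 - (-2)) × (-0.4 - (-1))/(0 - (-1)) × (-0.4 - 1)/(0 - 1) = 0.672000
L_3(-0.4) = (-0.4 - (-2))/(1 - (-2)) × (-0.4 - (-1))/(1 - (-1)) × (-0.4 - 0)/(1 - 0) = -0.064000

P(-0.4) = 8×L_0(-0.4) + 7×L_1(-0.4) + 11×L_2(-0.4) + 12×L_3(-0.4)
P(-0.4) = 9.312000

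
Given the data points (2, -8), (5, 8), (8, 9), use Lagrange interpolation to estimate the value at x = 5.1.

Lagrange interpolation formula:
P(x) = Σ yᵢ × Lᵢ(x)
where Lᵢ(x) = Π_{j≠i} (x - xⱼ)/(xᵢ - xⱼ)

L_0(5.1) = (5.1 - 5)/(2 - 5) × (5.1 - 8)/(2 - 8) = -0.016111
L_1(5.1) = (5.1 - 2)/(5 - 2) × (5.1 - 8)/(5 - 8) = 0.998889
L_2(5.1) = (5.1 - 2)/(8 - 2) × (5.1 - 5)/(8 - 5) = 0.017222

P(5.1) = (-8)×L_0(5.1) + 8×L_1(5.1) + 9×L_2(5.1)
P(5.1) = 8.275000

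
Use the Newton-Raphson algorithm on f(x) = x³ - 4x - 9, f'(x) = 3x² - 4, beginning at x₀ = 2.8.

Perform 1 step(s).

f(x) = x³ - 4x - 9
f'(x) = 3x² - 4
x₀ = 2.8

Newton-Raphson formula: x_{n+1} = x_n - f(x_n)/f'(x_n)

Iteration 1:
  f(2.800000) = 1.752000
  f'(2.800000) = 19.520000
  x_1 = 2.800000 - 1.752000/19.520000 = 2.710246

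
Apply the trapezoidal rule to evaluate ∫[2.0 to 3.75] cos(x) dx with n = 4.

f(x) = cos(x)
a = 2.0, b = 3.75, n = 4
h = (b - a)/n = 0.437500

Trapezoidal rule: (h/2)[f(x₀) + 2f(x₁) + 2f(x₂) + ... + f(xₙ)]

x_0 = 2.0000, f(x_0) = -0.416147, coefficient = 1
x_1 = 2.4375, f(x_1) = -0.762199, coefficient = 2
x_2 = 2.8750, f(x_2) = -0.964674, coefficient = 2
x_3 = 3.3125, f(x_3) = -0.985431, coefficient = 2
x_4 = 3.7500, f(x_4) = -0.820559, coefficient = 1

I ≈ (0.437500/2) × -6.661315 = -1.457163
Exact value: -1.480859
Error: 0.023696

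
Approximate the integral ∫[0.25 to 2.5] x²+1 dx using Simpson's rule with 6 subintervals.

f(x) = x²+1
a = 0.25, b = 2.5, n = 6
h = (b - a)/n = 0.375000

Simpson's rule: (h/3)[f(x₀) + 4f(x₁) + 2f(x₂) + ... + f(xₙ)]

x_0 = 0.2500, f(x_0) = 1.062500, coefficient = 1
x_1 = 0.6250, f(x_1) = 1.390625, coefficient = 4
x_2 = 1.0000, f(x_2) = 2.000000, coefficient = 2
x_3 = 1.3750, f(x_3) = 2.890625, coefficient = 4
x_4 = 1.7500, f(x_4) = 4.062500, coefficient = 2
x_5 = 2.1250, f(x_5) = 5.515625, coefficient = 4
x_6 = 2.5000, f(x_6) = 7.250000, coefficient = 1

I ≈ (0.375000/3) × 59.625000 = 7.453125
Exact value: 7.453125
Error: 0.000000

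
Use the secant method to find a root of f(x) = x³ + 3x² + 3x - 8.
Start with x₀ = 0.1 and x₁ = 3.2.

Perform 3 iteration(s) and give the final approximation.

f(x) = x³ + 3x² + 3x - 8
x₀ = 0.1, x₁ = 3.2

Secant formula: x_{n+1} = x_n - f(x_n)(x_n - x_{n-1})/(f(x_n) - f(x_{n-1}))

Iteration 1:
  f(0.100000) = -7.669000
  f(3.200000) = 65.088000
  x_2 = 3.200000 - 65.088000×(3.200000 - 0.100000)/(65.088000 - (-7.669000))
       = 0.426758
Iteration 2:
  f(3.200000) = 65.088000
  f(0.426758) = -6.095639
  x_3 = 0.426758 - (-6.095639)×(0.426758 - 3.200000)/(-6.095639 - 65.088000)
       = 0.664237
Iteration 3:
  f(0.426758) = -6.095639
  f(0.664237) = -4.390584
  x_4 = 0.664237 - (-4.390584)×(0.664237 - 0.426758)/(-4.390584 - (-6.095639))
       = 1.275758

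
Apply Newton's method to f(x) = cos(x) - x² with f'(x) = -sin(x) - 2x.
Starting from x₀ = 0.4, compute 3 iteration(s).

f(x) = cos(x) - x²
f'(x) = -sin(x) - 2x
x₀ = 0.4

Newton-Raphson formula: x_{n+1} = x_n - f(x_n)/f'(x_n)

Iteration 1:
  f(0.400000) = 0.761061
  f'(0.400000) = -1.189418
  x_1 = 0.400000 - 0.761061/(-1.189418) = 1.039860
Iteration 2:
  f(1.039860) = -0.574967
  f'(1.039860) = -2.942053
  x_2 = 1.039860 - (-0.574967)/(-2.942053) = 0.844429
Iteration 3:
  f(0.844429) = -0.048902
  f'(0.844429) = -2.436450
  x_3 = 0.844429 - (-0.048902)/(-2.436450) = 0.824358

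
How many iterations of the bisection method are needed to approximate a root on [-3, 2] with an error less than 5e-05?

We need (b-a)/2^n ≤ 5e-05
(2 - (-3))/2^n ≤ 5e-05
5/2^n ≤ 5e-05
2^n ≥ 100000
n ≥ log₂(100000) = 16.61
n ≥ 17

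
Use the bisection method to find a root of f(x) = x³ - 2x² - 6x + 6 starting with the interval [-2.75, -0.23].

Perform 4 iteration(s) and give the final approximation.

f(x) = x³ - 2x² - 6x + 6
Initial interval: [-2.75, -0.23]

Iteration 1:
  c_1 = (-2.750000 + (-0.230000))/2 = -1.490000
  f(c_1) = f(-1.490000) = 7.191851
  f(a) × f(c) < 0, new interval: [-2.750000, -1.490000]
Iteration 2:
  c_2 = (-2.750000 + (-1.490000))/2 = -2.120000
  f(c_2) = f(-2.120000) = 0.203072
  f(a) × f(c) < 0, new interval: [-2.750000, -2.120000]
Iteration 3:
  c_3 = (-2.750000 + (-2.120000))/2 = -2.435000
  f(c_3) = f(-2.435000) = -5.686113
  f(a) × f(c) ≥ 0, new interval: [-2.435000, -2.120000]
Iteration 4:
  c_4 = (-2.435000 + (-2.120000))/2 = -2.277500
  f(c_4) = f(-2.277500) = -2.522419
  f(a) × f(c) ≥ 0, new interval: [-2.277500, -2.120000]

After 4 iteration(s), the approximation is c_4 = -2.277500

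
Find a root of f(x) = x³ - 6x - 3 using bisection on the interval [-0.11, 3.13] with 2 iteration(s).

f(x) = x³ - 6x - 3
Initial interval: [-0.11, 3.13]

Iteration 1:
  c_1 = (-0.110000 + 3.130000)/2 = 1.510000
  f(c_1) = f(1.510000) = -8.617049
  f(a) × f(c) ≥ 0, new interval: [1.510000, 3.130000]
Iteration 2:
  c_2 = (1.510000 + 3.130000)/2 = 2.320000
  f(c_2) = f(2.320000) = -4.432832
  f(a) × f(c) ≥ 0, new interval: [2.320000, 3.130000]

After 2 iteration(s), the approximation is c_2 = 2.320000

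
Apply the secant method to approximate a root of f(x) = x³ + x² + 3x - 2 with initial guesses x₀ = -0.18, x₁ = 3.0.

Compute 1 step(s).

f(x) = x³ + x² + 3x - 2
x₀ = -0.18, x₁ = 3.0

Secant formula: x_{n+1} = x_n - f(x_n)(x_n - x_{n-1})/(f(x_n) - f(x_{n-1}))

Iteration 1:
  f(-0.180000) = -2.513432
  f(3.000000) = 43.000000
  x_2 = 3.000000 - 43.000000×(3.000000 - (-0.180000))/(43.000000 - (-2.513432))
       = -0.004388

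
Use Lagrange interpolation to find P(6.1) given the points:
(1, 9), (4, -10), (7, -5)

Lagrange interpolation formula:
P(x) = Σ yᵢ × Lᵢ(x)
where Lᵢ(x) = Π_{j≠i} (x - xⱼ)/(xᵢ - xⱼ)

L_0(6.1) = (6.1 - 4)/(1 - 4) × (6.1 - 7)/(1 - 7) = -0.105000
L_1(6.1) = (6.1 - 1)/(4 - 1) × (6.1 - 7)/(4 - 7) = 0.510000
L_2(6.1) = (6.1 - 1)/(7 - 1) × (6.1 - 4)/(7 - 4) = 0.595000

P(6.1) = 9×L_0(6.1) + (-10)×L_1(6.1) + (-5)×L_2(6.1)
P(6.1) = -9.020000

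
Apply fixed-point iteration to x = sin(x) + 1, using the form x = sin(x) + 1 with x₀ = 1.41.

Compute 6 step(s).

Equation: x = sin(x) + 1
Fixed-point form: x = sin(x) + 1
x₀ = 1.41

x_1 = g(1.410000) = 1.987100
x_2 = g(1.987100) = 1.914590
x_3 = g(1.914590) = 1.941483
x_4 = g(1.941483) = 1.932079
x_5 = g(1.932079) = 1.935444
x_6 = g(1.935444) = 1.934249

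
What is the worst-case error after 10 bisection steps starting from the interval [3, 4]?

Bisection error bound: |error| ≤ (b-a)/2^n
|error| ≤ (4 - 3)/2^10 = 1/2^10
|error| ≤ 0.0009765625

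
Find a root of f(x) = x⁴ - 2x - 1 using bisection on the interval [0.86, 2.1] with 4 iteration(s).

f(x) = x⁴ - 2x - 1
Initial interval: [0.86, 2.1]

Iteration 1:
  c_1 = (0.860000 + 2.100000)/2 = 1.480000
  f(c_1) = f(1.480000) = 0.837852
  f(a) × f(c) < 0, new interval: [0.860000, 1.480000]
Iteration 2:
  c_2 = (0.860000 + 1.480000)/2 = 1.170000
  f(c_2) = f(1.170000) = -1.466113
  f(a) × f(c) ≥ 0, new interval: [1.170000, 1.480000]
Iteration 3:
  c_3 = (1.170000 + 1.480000)/2 = 1.325000
  f(c_3) = f(1.325000) = -0.567781
  f(a) × f(c) ≥ 0, new interval: [1.325000, 1.480000]
Iteration 4:
  c_4 = (1.325000 + 1.480000)/2 = 1.402500
  f(c_4) = f(1.402500) = 0.064114
  f(a) × f(c) < 0, new interval: [1.325000, 1.402500]

After 4 iteration(s), the approximation is c_4 = 1.402500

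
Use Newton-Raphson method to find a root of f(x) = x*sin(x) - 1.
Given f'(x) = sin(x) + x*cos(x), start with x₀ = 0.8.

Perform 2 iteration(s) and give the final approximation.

f(x) = x*sin(x) - 1
f'(x) = sin(x) + x*cos(x)
x₀ = 0.8

Newton-Raphson formula: x_{n+1} = x_n - f(x_n)/f'(x_n)

Iteration 1:
  f(0.800000) = -0.426115
  f'(0.800000) = 1.274721
  x_1 = 0.800000 - (-0.426115)/1.274721 = 1.134281
Iteration 2:
  f(1.134281) = 0.027920
  f'(1.134281) = 1.385786
  x_2 = 1.134281 - 0.027920/1.385786 = 1.114134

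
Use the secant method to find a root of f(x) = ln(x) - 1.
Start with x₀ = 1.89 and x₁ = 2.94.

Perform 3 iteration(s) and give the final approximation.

f(x) = ln(x) - 1
x₀ = 1.89, x₁ = 2.94

Secant formula: x_{n+1} = x_n - f(x_n)(x_n - x_{n-1})/(f(x_n) - f(x_{n-1}))

Iteration 1:
  f(1.890000) = -0.363423
  f(2.940000) = 0.078410
  x_2 = 2.940000 - 0.078410×(2.940000 - 1.890000)/(0.078410 - (-0.363423))
       = 2.753662
Iteration 2:
  f(2.940000) = 0.078410
  f(2.753662) = 0.012932
  x_3 = 2.753662 - 0.012932×(2.753662 - 2.940000)/(0.012932 - 0.078410)
       = 2.716861
Iteration 3:
  f(2.753662) = 0.012932
  f(2.716861) = -0.000523
  x_4 = 2.716861 - (-0.000523)×(2.716861 - 2.753662)/(-0.000523 - 0.012932)
       = 2.718291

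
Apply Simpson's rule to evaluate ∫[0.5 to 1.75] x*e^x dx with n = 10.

f(x) = x*e^x
a = 0.5, b = 1.75, n = 10
h = (b - a)/n = 0.125000

Simpson's rule: (h/3)[f(x₀) + 4f(x₁) + 2f(x₂) + ... + f(xₙ)]

x_0 = 0.5000, f(x_0) = 0.824361, coefficient = 1
x_1 = 0.6250, f(x_1) = 1.167654, coefficient = 4
x_2 = 0.7500, f(x_2) = 1.587750, coefficient = 2
x_3 = 0.8750, f(x_3) = 2.099016, coefficient = 4
x_4 = 1.0000, f(x_4) = 2.718282, coefficient = 2
x_5 = 1.1250, f(x_5) = 3.465244, coefficient = 4
x_6 = 1.2500, f(x_6) = 4.362929, coefficient = 2
x_7 = 1.3750, f(x_7) = 5.438230, coefficient = 4
x_8 = 1.5000, f(x_8) = 6.722534, coefficient = 2
x_9 = 1.6250, f(x_9) = 8.252431, coefficient = 4
x_10 = 1.7500, f(x_10) = 10.070555, coefficient = 1

I ≈ (0.125000/3) × 123.368204 = 5.140342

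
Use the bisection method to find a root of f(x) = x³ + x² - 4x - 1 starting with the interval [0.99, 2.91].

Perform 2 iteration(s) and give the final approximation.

f(x) = x³ + x² - 4x - 1
Initial interval: [0.99, 2.91]

Iteration 1:
  c_1 = (0.990000 + 2.910000)/2 = 1.950000
  f(c_1) = f(1.950000) = 2.417375
  f(a) × f(c) < 0, new interval: [0.990000, 1.950000]
Iteration 2:
  c_2 = (0.990000 + 1.950000)/2 = 1.470000
  f(c_2) = f(1.470000) = -1.542577
  f(a) × f(c) ≥ 0, new interval: [1.470000, 1.950000]

After 2 iteration(s), the approximation is c_2 = 1.470000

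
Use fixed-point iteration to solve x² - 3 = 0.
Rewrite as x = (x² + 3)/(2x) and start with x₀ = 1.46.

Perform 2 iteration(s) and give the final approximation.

Equation: x² - 3 = 0
Fixed-point form: x = (x² + 3)/(2x)
x₀ = 1.46

x_1 = g(1.460000) = 1.757397
x_2 = g(1.757397) = 1.732234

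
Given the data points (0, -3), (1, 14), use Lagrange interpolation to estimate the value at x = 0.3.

Lagrange interpolation formula:
P(x) = Σ yᵢ × Lᵢ(x)
where Lᵢ(x) = Π_{j≠i} (x - xⱼ)/(xᵢ - xⱼ)

L_0(0.3) = (0.3 - 1)/(0 - 1) = 0.700000
L_1(0.3) = (0.3 - 0)/(1 - 0) = 0.300000

P(0.3) = (-3)×L_0(0.3) + 14×L_1(0.3)
P(0.3) = 2.100000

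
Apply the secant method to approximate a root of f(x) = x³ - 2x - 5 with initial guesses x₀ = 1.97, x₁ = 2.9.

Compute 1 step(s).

f(x) = x³ - 2x - 5
x₀ = 1.97, x₁ = 2.9

Secant formula: x_{n+1} = x_n - f(x_n)(x_n - x_{n-1})/(f(x_n) - f(x_{n-1}))

Iteration 1:
  f(1.970000) = -1.294627
  f(2.900000) = 13.589000
  x_2 = 2.900000 - 13.589000×(2.900000 - 1.970000)/(13.589000 - (-1.294627))
       = 2.050894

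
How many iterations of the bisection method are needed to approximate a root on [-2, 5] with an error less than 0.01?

We need (b-a)/2^n ≤ 0.01
(5 - (-2))/2^n ≤ 0.01
7/2^n ≤ 0.01
2^n ≥ 700
n ≥ log₂(700) = 9.45
n ≥ 10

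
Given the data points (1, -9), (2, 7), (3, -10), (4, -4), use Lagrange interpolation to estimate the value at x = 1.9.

Lagrange interpolation formula:
P(x) = Σ yᵢ × Lᵢ(x)
where Lᵢ(x) = Π_{j≠i} (x - xⱼ)/(xᵢ - xⱼ)

L_0(1.9) = (1.9 - 2)/(1 - 2) × (1.9 - 3)/(1 - 3) × (1.9 - 4)/(1 - 4) = 0.038500
L_1(1.9) = (1.9 - 1)/(2 - 1) × (1.9 - 3)/(2 - 3) × (1.9 - 4)/(2 - 4) = 1.039500
L_2(1.9) = (1.9 - 1)/(3 - 1) × (1.9 - 2)/(3 - 2) × (1.9 - 4)/(3 - 4) = -0.094500
L_3(1.9) = (1.9 - 1)/(4 - 1) × (1.9 - 2)/(4 - 2) × (1.9 - 3)/(4 - 3) = 0.016500

P(1.9) = (-9)×L_0(1.9) + 7×L_1(1.9) + (-10)×L_2(1.9) + (-4)×L_3(1.9)
P(1.9) = 7.809000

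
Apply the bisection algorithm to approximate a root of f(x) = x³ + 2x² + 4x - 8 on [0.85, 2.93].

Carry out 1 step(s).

f(x) = x³ + 2x² + 4x - 8
Initial interval: [0.85, 2.93]

Iteration 1:
  c_1 = (0.850000 + 2.930000)/2 = 1.890000
  f(c_1) = f(1.890000) = 13.455469
  f(a) × f(c) < 0, new interval: [0.850000, 1.890000]

After 1 iteration(s), the approximation is c_1 = 1.890000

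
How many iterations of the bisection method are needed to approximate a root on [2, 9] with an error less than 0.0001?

We need (b-a)/2^n ≤ 0.0001
(9 - 2)/2^n ≤ 0.0001
7/2^n ≤ 0.0001
2^n ≥ 70000
n ≥ log₂(70000) = 16.10
n ≥ 17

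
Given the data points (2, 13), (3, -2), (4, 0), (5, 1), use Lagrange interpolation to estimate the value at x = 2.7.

Lagrange interpolation formula:
P(x) = Σ yᵢ × Lᵢ(x)
where Lᵢ(x) = Π_{j≠i} (x - xⱼ)/(xᵢ - xⱼ)

L_0(2.7) = (2.7 - 3)/(2 - 3) × (2.7 - 4)/(2 - 4) × (2.7 - 5)/(2 - 5) = 0.149500
L_1(2.7) = (2.7 - 2)/(3 - 2) × (2.7 - 4)/(3 - 4) × (2.7 - 5)/(3 - 5) = 1.046500
L_2(2.7) = (2.7 - 2)/(4 - 2) × (2.7 - 3)/(4 - 3) × (2.7 - 5)/(4 - 5) = -0.241500
L_3(2.7) = (2.7 - 2)/(5 - 2) × (2.7 - 3)/(5 - 3) × (2.7 - 4)/(5 - 4) = 0.045500

P(2.7) = 13×L_0(2.7) + (-2)×L_1(2.7) + 0×L_2(2.7) + 1×L_3(2.7)
P(2.7) = -0.104000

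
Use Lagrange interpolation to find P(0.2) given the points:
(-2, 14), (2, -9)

Lagrange interpolation formula:
P(x) = Σ yᵢ × Lᵢ(x)
where Lᵢ(x) = Π_{j≠i} (x - xⱼ)/(xᵢ - xⱼ)

L_0(0.2) = (0.2 - 2)/(-2 - 2) = 0.450000
L_1(0.2) = (0.2 - (-2))/(2 - (-2)) = 0.550000

P(0.2) = 14×L_0(0.2) + (-9)×L_1(0.2)
P(0.2) = 1.350000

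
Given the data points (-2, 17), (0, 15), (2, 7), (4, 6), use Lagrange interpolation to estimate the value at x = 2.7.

Lagrange interpolation formula:
P(x) = Σ yᵢ × Lᵢ(x)
where Lᵢ(x) = Π_{j≠i} (x - xⱼ)/(xᵢ - xⱼ)

L_0(2.7) = (2.7 - 0)/(-2 - 0) × (2.7 - 2)/(-2 - 2) × (2.7 - 4)/(-2 - 4) = 0.051188
L_1(2.7) = (2.7 - (-2))/(0 - (-2)) × (2.7 - 2)/(0 - 2) × (2.7 - 4)/(0 - 4) = -0.267313
L_2(2.7) = (2.7 - (-2))/(2 - (-2)) × (2.7 - 0)/(2 - 0) × (2.7 - 4)/(2 - 4) = 1.031062
L_3(2.7) = (2.7 - (-2))/(4 - (-2)) × (2.7 - 0)/(4 - 0) × (2.7 - 2)/(4 - 2) = 0.185063

P(2.7) = 17×L_0(2.7) + 15×L_1(2.7) + 7×L_2(2.7) + 6×L_3(2.7)
P(2.7) = 5.188312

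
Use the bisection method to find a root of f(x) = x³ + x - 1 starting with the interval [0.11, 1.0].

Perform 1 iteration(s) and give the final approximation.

f(x) = x³ + x - 1
Initial interval: [0.11, 1.0]

Iteration 1:
  c_1 = (0.110000 + 1.000000)/2 = 0.555000
  f(c_1) = f(0.555000) = -0.274046
  f(a) × f(c) ≥ 0, new interval: [0.555000, 1.000000]

After 1 iteration(s), the approximation is c_1 = 0.555000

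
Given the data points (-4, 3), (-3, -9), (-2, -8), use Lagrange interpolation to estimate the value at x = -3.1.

Lagrange interpolation formula:
P(x) = Σ yᵢ × Lᵢ(x)
where Lᵢ(x) = Π_{j≠i} (x - xⱼ)/(xᵢ - xⱼ)

L_0(-3.1) = (-3.1 - (-3))/(-4 - (-3)) × (-3.1 - (-2))/(-4 - (-2)) = 0.055000
L_1(-3.1) = (-3.1 - (-4))/(-3 - (-4)) × (-3.1 - (-2))/(-3 - (-2)) = 0.990000
L_2(-3.1) = (-3.1 - (-4))/(-2 - (-4)) × (-3.1 - (-3))/(-2 - (-3)) = -0.045000

P(-3.1) = 3×L_0(-3.1) + (-9)×L_1(-3.1) + (-8)×L_2(-3.1)
P(-3.1) = -8.385000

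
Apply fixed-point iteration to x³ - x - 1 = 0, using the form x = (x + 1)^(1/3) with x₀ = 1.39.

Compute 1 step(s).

Equation: x³ - x - 1 = 0
Fixed-point form: x = (x + 1)^(1/3)
x₀ = 1.39

x_1 = g(1.390000) = 1.337004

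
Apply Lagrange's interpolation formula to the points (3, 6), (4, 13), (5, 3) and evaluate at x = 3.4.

Lagrange interpolation formula:
P(x) = Σ yᵢ × Lᵢ(x)
where Lᵢ(x) = Π_{j≠i} (x - xⱼ)/(xᵢ - xⱼ)

L_0(3.4) = (3.4 - 4)/(3 - 4) × (3.4 - 5)/(3 - 5) = 0.480000
L_1(3.4) = (3.4 - 3)/(4 - 3) × (3.4 - 5)/(4 - 5) = 0.640000
L_2(3.4) = (3.4 - 3)/(5 - 3) × (3.4 - 4)/(5 - 4) = -0.120000

P(3.4) = 6×L_0(3.4) + 13×L_1(3.4) + 3×L_2(3.4)
P(3.4) = 10.840000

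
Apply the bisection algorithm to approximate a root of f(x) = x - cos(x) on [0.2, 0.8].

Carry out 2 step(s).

f(x) = x - cos(x)
Initial interval: [0.2, 0.8]

Iteration 1:
  c_1 = (0.200000 + 0.800000)/2 = 0.500000
  f(c_1) = f(0.500000) = -0.377583
  f(a) × f(c) ≥ 0, new interval: [0.500000, 0.800000]
Iteration 2:
  c_2 = (0.500000 + 0.800000)/2 = 0.650000
  f(c_2) = f(0.650000) = -0.146084
  f(a) × f(c) ≥ 0, new interval: [0.650000, 0.800000]

After 2 iteration(s), the approximation is c_2 = 0.650000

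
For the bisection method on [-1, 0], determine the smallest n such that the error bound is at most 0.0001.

We need (b-a)/2^n ≤ 0.0001
(0 - (-1))/2^n ≤ 0.0001
1/2^n ≤ 0.0001
2^n ≥ 10000
n ≥ log₂(10000) = 13.29
n ≥ 14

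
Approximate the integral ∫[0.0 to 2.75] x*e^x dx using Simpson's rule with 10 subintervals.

f(x) = x*e^x
a = 0.0, b = 2.75, n = 10
h = (b - a)/n = 0.275000

Simpson's rule: (h/3)[f(x₀) + 4f(x₁) + 2f(x₂) + ... + f(xₙ)]

x_0 = 0.0000, f(x_0) = 0.000000, coefficient = 1
x_1 = 0.2750, f(x_1) = 0.362046, coefficient = 4
x_2 = 0.5500, f(x_2) = 0.953289, coefficient = 2
x_3 = 0.8250, f(x_3) = 1.882552, coefficient = 4
x_4 = 1.1000, f(x_4) = 3.304583, coefficient = 2
x_5 = 1.3750, f(x_5) = 5.438230, coefficient = 4
x_6 = 1.6500, f(x_6) = 8.591517, coefficient = 2
x_7 = 1.9250, f(x_7) = 13.196161, coefficient = 4
x_8 = 2.2000, f(x_8) = 19.855030, coefficient = 2
x_9 = 2.4750, f(x_9) = 29.407225, coefficient = 4
x_10 = 2.7500, f(x_10) = 43.017238, coefficient = 1

I ≈ (0.275000/3) × 309.570931 = 28.377335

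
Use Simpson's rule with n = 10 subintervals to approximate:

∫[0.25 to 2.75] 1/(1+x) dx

f(x) = 1/(1+x)
a = 0.25, b = 2.75, n = 10
h = (b - a)/n = 0.250000

Simpson's rule: (h/3)[f(x₀) + 4f(x₁) + 2f(x₂) + ... + f(xₙ)]

x_0 = 0.2500, f(x_0) = 0.800000, coefficient = 1
x_1 = 0.5000, f(x_1) = 0.666667, coefficient = 4
x_2 = 0.7500, f(x_2) = 0.571429, coefficient = 2
x_3 = 1.0000, f(x_3) = 0.500000, coefficient = 4
x_4 = 1.2500, f(x_4) = 0.444444, coefficient = 2
x_5 = 1.5000, f(x_5) = 0.400000, coefficient = 4
x_6 = 1.7500, f(x_6) = 0.363636, coefficient = 2
x_7 = 2.0000, f(x_7) = 0.333333, coefficient = 4
x_8 = 2.2500, f(x_8) = 0.307692, coefficient = 2
x_9 = 2.5000, f(x_9) = 0.285714, coefficient = 4
x_10 = 2.7500, f(x_10) = 0.266667, coefficient = 1

I ≈ (0.250000/3) × 13.183927 = 1.098661
Exact value: 1.098612
Error: 0.000048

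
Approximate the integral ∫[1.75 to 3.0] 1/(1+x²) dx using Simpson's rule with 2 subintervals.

f(x) = 1/(1+x²)
a = 1.75, b = 3.0, n = 2
h = (b - a)/n = 0.625000

Simpson's rule: (h/3)[f(x₀) + 4f(x₁) + 2f(x₂) + ... + f(xₙ)]

x_0 = 1.7500, f(x_0) = 0.246154, coefficient = 1
x_1 = 2.3750, f(x_1) = 0.150588, coefficient = 4
x_2 = 3.0000, f(x_2) = 0.100000, coefficient = 1

I ≈ (0.625000/3) × 0.948507 = 0.197606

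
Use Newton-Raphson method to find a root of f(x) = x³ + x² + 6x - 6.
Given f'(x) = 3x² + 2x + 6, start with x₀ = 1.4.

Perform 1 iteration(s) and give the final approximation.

f(x) = x³ + x² + 6x - 6
f'(x) = 3x² + 2x + 6
x₀ = 1.4

Newton-Raphson formula: x_{n+1} = x_n - f(x_n)/f'(x_n)

Iteration 1:
  f(1.400000) = 7.104000
  f'(1.400000) = 14.680000
  x_1 = 1.400000 - 7.104000/14.680000 = 0.916076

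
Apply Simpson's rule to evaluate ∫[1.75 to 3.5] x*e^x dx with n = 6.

f(x) = x*e^x
a = 1.75, b = 3.5, n = 6
h = (b - a)/n = 0.291667

Simpson's rule: (h/3)[f(x₀) + 4f(x₁) + 2f(x₂) + ... + f(xₙ)]

x_0 = 1.7500, f(x_0) = 10.070555, coefficient = 1
x_1 = 2.0417, f(x_1) = 15.727852, coefficient = 4
x_2 = 2.3333, f(x_2) = 24.061937, coefficient = 2
x_3 = 2.6250, f(x_3) = 36.237007, coefficient = 4
x_4 = 2.9167, f(x_4) = 53.898793, coefficient = 2
x_5 = 3.2083, f(x_5) = 79.367179, coefficient = 4
x_6 = 3.5000, f(x_6) = 115.904082, coefficient = 1

I ≈ (0.291667/3) × 807.224248 = 78.480135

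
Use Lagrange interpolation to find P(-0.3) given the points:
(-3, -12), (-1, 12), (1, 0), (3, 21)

Lagrange interpolation formula:
P(x) = Σ yᵢ × Lᵢ(x)
where Lᵢ(x) = Π_{j≠i} (x - xⱼ)/(xᵢ - xⱼ)

L_0(-0.3) = (-0.3 - (-1))/(-3 - (-1)) × (-0.3 - 1)/(-3 - 1) × (-0.3 - 3)/(-3 - 3) = -0.062562
L_1(-0.3) = (-0.3 - (-3))/(-1 - (-3)) × (-0.3 - 1)/(-1 - 1) × (-0.3 - 3)/(-1 - 3) = 0.723938
L_2(-0.3) = (-0.3 - (-3))/(1 - (-3)) × (-0.3 - (-1))/(1 - (-1)) × (-0.3 - 3)/(1 - 3) = 0.389812
L_3(-0.3) = (-0.3 - (-3))/(3 - (-3)) × (-0.3 - (-1))/(3 - (-1)) × (-0.3 - 1)/(3 - 1) = -0.051188

P(-0.3) = (-12)×L_0(-0.3) + 12×L_1(-0.3) + 0×L_2(-0.3) + 21×L_3(-0.3)
P(-0.3) = 8.363062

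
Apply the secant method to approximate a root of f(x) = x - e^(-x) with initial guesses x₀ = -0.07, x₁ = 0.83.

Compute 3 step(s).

f(x) = x - e^(-x)
x₀ = -0.07, x₁ = 0.83

Secant formula: x_{n+1} = x_n - f(x_n)(x_n - x_{n-1})/(f(x_n) - f(x_{n-1}))

Iteration 1:
  f(-0.070000) = -1.142508
  f(0.830000) = 0.393951
  x_2 = 0.830000 - 0.393951×(0.830000 - (-0.070000))/(0.393951 - (-1.142508))
       = 0.599238
Iteration 2:
  f(0.830000) = 0.393951
  f(0.599238) = 0.050009
  x_3 = 0.599238 - 0.050009×(0.599238 - 0.830000)/(0.050009 - 0.393951)
       = 0.565686
Iteration 3:
  f(0.599238) = 0.050009
  f(0.565686) = -0.002284
  x_4 = 0.565686 - (-0.002284)×(0.565686 - 0.599238)/(-0.002284 - 0.050009)
       = 0.567152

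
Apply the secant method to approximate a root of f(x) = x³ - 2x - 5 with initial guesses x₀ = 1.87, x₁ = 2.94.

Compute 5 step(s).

f(x) = x³ - 2x - 5
x₀ = 1.87, x₁ = 2.94

Secant formula: x_{n+1} = x_n - f(x_n)(x_n - x_{n-1})/(f(x_n) - f(x_{n-1}))

Iteration 1:
  f(1.870000) = -2.200797
  f(2.940000) = 14.532184
  x_2 = 2.940000 - 14.532184×(2.940000 - 1.870000)/(14.532184 - (-2.200797))
       = 2.010731
Iteration 2:
  f(2.940000) = 14.532184
  f(2.010731) = -0.891996
  x_3 = 2.010731 - (-0.891996)×(2.010731 - 2.940000)/(-0.891996 - 14.532184)
       = 2.064472
Iteration 3:
  f(2.010731) = -0.891996
  f(2.064472) = -0.330075
  x_4 = 2.064472 - (-0.330075)×(2.064472 - 2.010731)/(-0.330075 - (-0.891996))
       = 2.096039
Iteration 4:
  f(2.064472) = -0.330075
  f(2.096039) = 0.016619
  x_5 = 2.096039 - 0.016619×(2.096039 - 2.064472)/(0.016619 - (-0.330075))
       = 2.094526
Iteration 5:
  f(2.096039) = 0.016619
  f(2.094526) = -0.000284
  x_6 = 2.094526 - (-0.000284)×(2.094526 - 2.096039)/(-0.000284 - 0.016619)
       = 2.094551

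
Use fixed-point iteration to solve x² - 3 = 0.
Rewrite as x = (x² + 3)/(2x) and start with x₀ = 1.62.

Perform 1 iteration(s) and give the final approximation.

Equation: x² - 3 = 0
Fixed-point form: x = (x² + 3)/(2x)
x₀ = 1.62

x_1 = g(1.620000) = 1.735926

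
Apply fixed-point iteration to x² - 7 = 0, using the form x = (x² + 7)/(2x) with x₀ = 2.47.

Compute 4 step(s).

Equation: x² - 7 = 0
Fixed-point form: x = (x² + 7)/(2x)
x₀ = 2.47

x_1 = g(2.470000) = 2.652004
x_2 = g(2.652004) = 2.645759
x_3 = g(2.645759) = 2.645751
x_4 = g(2.645751) = 2.645751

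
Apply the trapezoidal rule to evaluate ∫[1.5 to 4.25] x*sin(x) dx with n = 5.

f(x) = x*sin(x)
a = 1.5, b = 4.25, n = 5
h = (b - a)/n = 0.550000

Trapezoidal rule: (h/2)[f(x₀) + 2f(x₁) + 2f(x₂) + ... + f(xₙ)]

x_0 = 1.5000, f(x_0) = 1.496242, coefficient = 1
x_1 = 2.0500, f(x_1) = 1.819093, coefficient = 2
x_2 = 2.6000, f(x_2) = 1.340304, coefficient = 2
x_3 = 3.1500, f(x_3) = -0.026483, coefficient = 2
x_4 = 3.7000, f(x_4) = -1.960394, coefficient = 2
x_5 = 4.2500, f(x_5) = -3.803705, coefficient = 1

I ≈ (0.550000/2) × 0.037577 = 0.010334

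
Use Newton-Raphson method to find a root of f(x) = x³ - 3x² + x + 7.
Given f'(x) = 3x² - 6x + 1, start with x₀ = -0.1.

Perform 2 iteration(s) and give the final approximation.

f(x) = x³ - 3x² + x + 7
f'(x) = 3x² - 6x + 1
x₀ = -0.1

Newton-Raphson formula: x_{n+1} = x_n - f(x_n)/f'(x_n)

Iteration 1:
  f(-0.100000) = 6.869000
  f'(-0.100000) = 1.630000
  x_1 = -0.100000 - 6.869000/1.630000 = -4.314110
Iteration 2:
  f(-4.314110) = -133.441034
  f'(-4.314110) = 82.719309
  x_2 = -4.314110 - (-133.441034)/82.719309 = -2.700932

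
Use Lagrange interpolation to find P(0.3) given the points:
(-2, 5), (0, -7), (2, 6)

Lagrange interpolation formula:
P(x) = Σ yᵢ × Lᵢ(x)
where Lᵢ(x) = Π_{j≠i} (x - xⱼ)/(xᵢ - xⱼ)

L_0(0.3) = (0.3 - 0)/(-2 - 0) × (0.3 - 2)/(-2 - 2) = -0.063750
L_1(0.3) = (0.3 - (-2))/(0 - (-2)) × (0.3 - 2)/(0 - 2) = 0.977500
L_2(0.3) = (0.3 - (-2))/(2 - (-2)) × (0.3 - 0)/(2 - 0) = 0.086250

P(0.3) = 5×L_0(0.3) + (-7)×L_1(0.3) + 6×L_2(0.3)
P(0.3) = -6.643750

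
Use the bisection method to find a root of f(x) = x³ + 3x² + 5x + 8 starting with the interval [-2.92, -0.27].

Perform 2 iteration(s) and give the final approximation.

f(x) = x³ + 3x² + 5x + 8
Initial interval: [-2.92, -0.27]

Iteration 1:
  c_1 = (-2.920000 + (-0.270000))/2 = -1.595000
  f(c_1) = f(-1.595000) = 3.599355
  f(a) × f(c) < 0, new interval: [-2.920000, -1.595000]
Iteration 2:
  c_2 = (-2.920000 + (-1.595000))/2 = -2.257500
  f(c_2) = f(-2.257500) = 0.496507
  f(a) × f(c) < 0, new interval: [-2.920000, -2.257500]

After 2 iteration(s), the approximation is c_2 = -2.257500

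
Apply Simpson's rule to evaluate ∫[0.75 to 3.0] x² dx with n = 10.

f(x) = x²
a = 0.75, b = 3.0, n = 10
h = (b - a)/n = 0.225000

Simpson's rule: (h/3)[f(x₀) + 4f(x₁) + 2f(x₂) + ... + f(xₙ)]

x_0 = 0.7500, f(x_0) = 0.562500, coefficient = 1
x_1 = 0.9750, f(x_1) = 0.950625, coefficient = 4
x_2 = 1.2000, f(x_2) = 1.440000, coefficient = 2
x_3 = 1.4250, f(x_3) = 2.030625, coefficient = 4
x_4 = 1.6500, f(x_4) = 2.722500, coefficient = 2
x_5 = 1.8750, f(x_5) = 3.515625, coefficient = 4
x_6 = 2.1000, f(x_6) = 4.410000, coefficient = 2
x_7 = 2.3250, f(x_7) = 5.405625, coefficient = 4
x_8 = 2.5500, f(x_8) = 6.502500, coefficient = 2
x_9 = 2.7750, f(x_9) = 7.700625, coefficient = 4
x_10 = 3.0000, f(x_10) = 9.000000, coefficient = 1

I ≈ (0.225000/3) × 118.125000 = 8.859375
Exact value: 8.859375
Error: 0.000000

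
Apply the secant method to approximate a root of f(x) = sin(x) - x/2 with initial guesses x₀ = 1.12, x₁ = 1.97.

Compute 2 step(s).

f(x) = sin(x) - x/2
x₀ = 1.12, x₁ = 1.97

Secant formula: x_{n+1} = x_n - f(x_n)(x_n - x_{n-1})/(f(x_n) - f(x_{n-1}))

Iteration 1:
  f(1.120000) = 0.340100
  f(1.970000) = -0.063629
  x_2 = 1.970000 - (-0.063629)×(1.970000 - 1.120000)/(-0.063629 - 0.340100)
       = 1.836037
Iteration 2:
  f(1.970000) = -0.063629
  f(1.836037) = 0.047011
  x_3 = 1.836037 - 0.047011×(1.836037 - 1.970000)/(0.047011 - (-0.063629))
       = 1.892958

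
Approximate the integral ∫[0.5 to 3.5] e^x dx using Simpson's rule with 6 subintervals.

f(x) = e^x
a = 0.5, b = 3.5, n = 6
h = (b - a)/n = 0.500000

Simpson's rule: (h/3)[f(x₀) + 4f(x₁) + 2f(x₂) + ... + f(xₙ)]

x_0 = 0.5000, f(x_0) = 1.648721, coefficient = 1
x_1 = 1.0000, f(x_1) = 2.718282, coefficient = 4
x_2 = 1.5000, f(x_2) = 4.481689, coefficient = 2
x_3 = 2.0000, f(x_3) = 7.389056, coefficient = 4
x_4 = 2.5000, f(x_4) = 12.182494, coefficient = 2
x_5 = 3.0000, f(x_5) = 20.085537, coefficient = 4
x_6 = 3.5000, f(x_6) = 33.115452, coefficient = 1

I ≈ (0.500000/3) × 188.864039 = 31.477340
Exact value: 31.466731
Error: 0.010609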